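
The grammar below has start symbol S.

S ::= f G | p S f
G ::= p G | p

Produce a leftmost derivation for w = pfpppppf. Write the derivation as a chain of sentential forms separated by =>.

S => pSf   [S ::= p S f]
pSf => pfGf   [S ::= f G]
pfGf => pfpGf   [G ::= p G]
pfpGf => pfppGf   [G ::= p G]
pfppGf => pfpppGf   [G ::= p G]
pfpppGf => pfppppGf   [G ::= p G]
pfppppGf => pfpppppf   [G ::= p]

S => pSf => pfGf => pfpGf => pfppGf => pfpppGf => pfppppGf => pfpppppf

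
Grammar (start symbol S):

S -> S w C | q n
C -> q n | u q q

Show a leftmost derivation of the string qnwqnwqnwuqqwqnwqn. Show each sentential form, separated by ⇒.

S⇒SwC⇒SwCwC⇒SwCwCwC⇒SwCwCwCwC⇒SwCwCwCwCwC⇒qnwCwCwCwCwC⇒qnwqnwCwCwCwC⇒qnwqnwqnwCwCwC⇒qnwqnwqnwuqqwCwC⇒qnwqnwqnwuqqwqnwC⇒qnwqnwqnwuqqwqnwqn

S ⇒ SwC   [S -> S w C]
SwC ⇒ SwCwC   [S -> S w C]
SwCwC ⇒ SwCwCwC   [S -> S w C]
SwCwCwC ⇒ SwCwCwCwC   [S -> S w C]
SwCwCwCwC ⇒ SwCwCwCwCwC   [S -> S w C]
SwCwCwCwCwC ⇒ qnwCwCwCwCwC   [S -> q n]
qnwCwCwCwCwC ⇒ qnwqnwCwCwCwC   [C -> q n]
qnwqnwCwCwCwC ⇒ qnwqnwqnwCwCwC   [C -> q n]
qnwqnwqnwCwCwC ⇒ qnwqnwqnwuqqwCwC   [C -> u q q]
qnwqnwqnwuqqwCwC ⇒ qnwqnwqnwuqqwqnwC   [C -> q n]
qnwqnwqnwuqqwqnwC ⇒ qnwqnwqnwuqqwqnwqn   [C -> q n]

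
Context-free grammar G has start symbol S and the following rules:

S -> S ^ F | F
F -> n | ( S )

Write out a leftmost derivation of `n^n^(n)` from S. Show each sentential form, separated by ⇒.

S ⇒ S^F ⇒ S^F^F ⇒ F^F^F ⇒ n^F^F ⇒ n^n^F ⇒ n^n^(S) ⇒ n^n^(F) ⇒ n^n^(n)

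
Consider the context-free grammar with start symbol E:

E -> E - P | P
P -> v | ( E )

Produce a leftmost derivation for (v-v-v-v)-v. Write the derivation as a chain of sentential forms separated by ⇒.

E ⇒ E-P ⇒ P-P ⇒ (E)-P ⇒ (E-P)-P ⇒ (E-P-P)-P ⇒ (E-P-P-P)-P ⇒ (P-P-P-P)-P ⇒ (v-P-P-P)-P ⇒ (v-v-P-P)-P ⇒ (v-v-v-P)-P ⇒ (v-v-v-v)-P ⇒ (v-v-v-v)-v

E ⇒ E-P   [E -> E - P]
E-P ⇒ P-P   [E -> P]
P-P ⇒ (E)-P   [P -> ( E )]
(E)-P ⇒ (E-P)-P   [E -> E - P]
(E-P)-P ⇒ (E-P-P)-P   [E -> E - P]
(E-P-P)-P ⇒ (E-P-P-P)-P   [E -> E - P]
(E-P-P-P)-P ⇒ (P-P-P-P)-P   [E -> P]
(P-P-P-P)-P ⇒ (v-P-P-P)-P   [P -> v]
(v-P-P-P)-P ⇒ (v-v-P-P)-P   [P -> v]
(v-v-P-P)-P ⇒ (v-v-v-P)-P   [P -> v]
(v-v-v-P)-P ⇒ (v-v-v-v)-P   [P -> v]
(v-v-v-v)-P ⇒ (v-v-v-v)-v   [P -> v]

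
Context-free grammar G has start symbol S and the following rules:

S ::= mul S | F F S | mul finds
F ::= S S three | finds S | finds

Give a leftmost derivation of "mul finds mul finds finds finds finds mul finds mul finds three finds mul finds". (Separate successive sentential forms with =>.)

S => F F S   [S ::= F F S]
F F S => S S three F S   [F ::= S S three]
S S three F S => mul finds S three F S   [S ::= mul finds]
mul finds S three F S => mul finds mul S three F S   [S ::= mul S]
mul finds mul S three F S => mul finds mul F F S three F S   [S ::= F F S]
mul finds mul F F S three F S => mul finds mul finds F S three F S   [F ::= finds]
mul finds mul finds F S three F S => mul finds mul finds finds S S three F S   [F ::= finds S]
mul finds mul finds finds S S three F S => mul finds mul finds finds F F S S three F S   [S ::= F F S]
mul finds mul finds finds F F S S three F S => mul finds mul finds finds finds F S S three F S   [F ::= finds]
mul finds mul finds finds finds F S S three F S => mul finds mul finds finds finds finds S S three F S   [F ::= finds]
mul finds mul finds finds finds finds S S three F S => mul finds mul finds finds finds finds mul finds S three F S   [S ::= mul finds]
mul finds mul finds finds finds finds mul finds S three F S => mul finds mul finds finds finds finds mul finds mul finds three F S   [S ::= mul finds]
mul finds mul finds finds finds finds mul finds mul finds three F S => mul finds mul finds finds finds finds mul finds mul finds three finds S   [F ::= finds]
mul finds mul finds finds finds finds mul finds mul finds three finds S => mul finds mul finds finds finds finds mul finds mul finds three finds mul finds   [S ::= mul finds]

S => F F S => S S three F S => mul finds S three F S => mul finds mul S three F S => mul finds mul F F S three F S => mul finds mul finds F S three F S => mul finds mul finds finds S S three F S => mul finds mul finds finds F F S S three F S => mul finds mul finds finds finds F S S three F S => mul finds mul finds finds finds finds S S three F S => mul finds mul finds finds finds finds mul finds S three F S => mul finds mul finds finds finds finds mul finds mul finds three F S => mul finds mul finds finds finds finds mul finds mul finds three finds S => mul finds mul finds finds finds finds mul finds mul finds three finds mul finds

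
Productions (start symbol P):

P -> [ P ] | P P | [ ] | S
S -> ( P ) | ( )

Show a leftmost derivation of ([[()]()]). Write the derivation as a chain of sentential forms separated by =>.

P => S   [P -> S]
S => (P)   [S -> ( P )]
(P) => ([P])   [P -> [ P ]]
([P]) => ([PP])   [P -> P P]
([PP]) => ([[P]P])   [P -> [ P ]]
([[P]P]) => ([[S]P])   [P -> S]
([[S]P]) => ([[()]P])   [S -> ( )]
([[()]P]) => ([[()]S])   [P -> S]
([[()]S]) => ([[()]()])   [S -> ( )]

P => S => (P) => ([P]) => ([PP]) => ([[P]P]) => ([[S]P]) => ([[()]P]) => ([[()]S]) => ([[()]()])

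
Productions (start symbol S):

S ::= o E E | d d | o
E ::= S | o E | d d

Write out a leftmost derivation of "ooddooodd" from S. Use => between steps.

S => oEE => oSE => ooEEE => ooddEE => ooddoEE => ooddoSE => ooddooE => ooddoooE => ooddooodd

S => oEE   [S ::= o E E]
oEE => oSE   [E ::= S]
oSE => ooEEE   [S ::= o E E]
ooEEE => ooddEE   [E ::= d d]
ooddEE => ooddoEE   [E ::= o E]
ooddoEE => ooddoSE   [E ::= S]
ooddoSE => ooddooE   [S ::= o]
ooddooE => ooddoooE   [E ::= o E]
ooddoooE => ooddooodd   [E ::= d d]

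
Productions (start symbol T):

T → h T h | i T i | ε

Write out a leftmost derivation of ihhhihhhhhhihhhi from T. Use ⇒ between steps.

T ⇒ iTi ⇒ ihThi ⇒ ihhThhi ⇒ ihhhThhhi ⇒ ihhhiTihhhi ⇒ ihhhihThihhhi ⇒ ihhhihhThhihhhi ⇒ ihhhihhhThhhihhhi ⇒ ihhhihhhhhhihhhi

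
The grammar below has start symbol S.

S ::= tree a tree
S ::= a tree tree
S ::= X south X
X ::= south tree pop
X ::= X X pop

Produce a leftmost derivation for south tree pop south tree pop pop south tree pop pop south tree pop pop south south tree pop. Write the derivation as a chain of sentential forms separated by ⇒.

S ⇒ X south X ⇒ X X pop south X ⇒ X X pop X pop south X ⇒ X X pop X pop X pop south X ⇒ south tree pop X pop X pop X pop south X ⇒ south tree pop south tree pop pop X pop X pop south X ⇒ south tree pop south tree pop pop south tree pop pop X pop south X ⇒ south tree pop south tree pop pop south tree pop pop south tree pop pop south X ⇒ south tree pop south tree pop pop south tree pop pop south tree pop pop south south tree pop

S ⇒ X south X   [S ::= X south X]
X south X ⇒ X X pop south X   [X ::= X X pop]
X X pop south X ⇒ X X pop X pop south X   [X ::= X X pop]
X X pop X pop south X ⇒ X X pop X pop X pop south X   [X ::= X X pop]
X X pop X pop X pop south X ⇒ south tree pop X pop X pop X pop south X   [X ::= south tree pop]
south tree pop X pop X pop X pop south X ⇒ south tree pop south tree pop pop X pop X pop south X   [X ::= south tree pop]
south tree pop south tree pop pop X pop X pop south X ⇒ south tree pop south tree pop pop south tree pop pop X pop south X   [X ::= south tree pop]
south tree pop south tree pop pop south tree pop pop X pop south X ⇒ south tree pop south tree pop pop south tree pop pop south tree pop pop south X   [X ::= south tree pop]
south tree pop south tree pop pop south tree pop pop south tree pop pop south X ⇒ south tree pop south tree pop pop south tree pop pop south tree pop pop south south tree pop   [X ::= south tree pop]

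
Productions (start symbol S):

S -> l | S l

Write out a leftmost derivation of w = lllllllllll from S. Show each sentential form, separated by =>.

S => Sl => Sll => Slll => Sllll => Slllll => Sllllll => Slllllll => Sllllllll => Slllllllll => Sllllllllll => lllllllllll

S => Sl   [S -> S l]
Sl => Sll   [S -> S l]
Sll => Slll   [S -> S l]
Slll => Sllll   [S -> S l]
Sllll => Slllll   [S -> S l]
Slllll => Sllllll   [S -> S l]
Sllllll => Slllllll   [S -> S l]
Slllllll => Sllllllll   [S -> S l]
Sllllllll => Slllllllll   [S -> S l]
Slllllllll => Sllllllllll   [S -> S l]
Sllllllllll => lllllllllll   [S -> l]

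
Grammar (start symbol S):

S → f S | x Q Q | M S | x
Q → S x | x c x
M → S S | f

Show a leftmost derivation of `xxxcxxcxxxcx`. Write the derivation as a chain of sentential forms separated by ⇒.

S ⇒ xQQ ⇒ xSxQ ⇒ xxQQxQ ⇒ xxxcxQxQ ⇒ xxxcxxcxxQ ⇒ xxxcxxcxxxcx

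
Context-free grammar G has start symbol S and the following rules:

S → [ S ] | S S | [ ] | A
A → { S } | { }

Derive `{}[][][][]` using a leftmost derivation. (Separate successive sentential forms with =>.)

S => SS => SSS => SSSS => SSSSS => ASSSS => {}SSSS => {}[]SSS => {}[][]SS => {}[][][]S => {}[][][][]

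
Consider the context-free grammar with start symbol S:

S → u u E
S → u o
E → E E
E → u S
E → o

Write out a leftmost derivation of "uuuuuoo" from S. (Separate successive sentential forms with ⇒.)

S ⇒ uuE ⇒ uuuS ⇒ uuuuuE ⇒ uuuuuEE ⇒ uuuuuoE ⇒ uuuuuoo

S ⇒ uuE   [S → u u E]
uuE ⇒ uuuS   [E → u S]
uuuS ⇒ uuuuuE   [S → u u E]
uuuuuE ⇒ uuuuuEE   [E → E E]
uuuuuEE ⇒ uuuuuoE   [E → o]
uuuuuoE ⇒ uuuuuoo   [E → o]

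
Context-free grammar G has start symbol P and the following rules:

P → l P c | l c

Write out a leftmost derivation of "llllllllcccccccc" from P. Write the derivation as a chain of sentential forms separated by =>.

P => lPc => llPcc => lllPccc => llllPcccc => lllllPccccc => llllllPcccccc => lllllllPccccccc => llllllllcccccccc

P => lPc   [P → l P c]
lPc => llPcc   [P → l P c]
llPcc => lllPccc   [P → l P c]
lllPccc => llllPcccc   [P → l P c]
llllPcccc => lllllPccccc   [P → l P c]
lllllPccccc => llllllPcccccc   [P → l P c]
llllllPcccccc => lllllllPccccccc   [P → l P c]
lllllllPccccccc => llllllllcccccccc   [P → l c]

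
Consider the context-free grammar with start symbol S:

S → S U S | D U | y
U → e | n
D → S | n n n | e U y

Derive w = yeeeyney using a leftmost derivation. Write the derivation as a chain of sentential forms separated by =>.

S=>SUS=>yUS=>yeS=>yeSUS=>yeDUUS=>yeeUyUUS=>yeeeyUUS=>yeeeynUS=>yeeeyneS=>yeeeyney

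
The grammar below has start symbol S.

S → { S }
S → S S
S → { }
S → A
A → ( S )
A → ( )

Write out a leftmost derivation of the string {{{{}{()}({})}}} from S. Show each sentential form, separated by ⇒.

S⇒{S}⇒{{S}}⇒{{{S}}}⇒{{{SS}}}⇒{{{SSS}}}⇒{{{{}SS}}}⇒{{{{}{S}S}}}⇒{{{{}{A}S}}}⇒{{{{}{()}S}}}⇒{{{{}{()}A}}}⇒{{{{}{()}(S)}}}⇒{{{{}{()}({})}}}

S ⇒ {S}   [S → { S }]
{S} ⇒ {{S}}   [S → { S }]
{{S}} ⇒ {{{S}}}   [S → { S }]
{{{S}}} ⇒ {{{SS}}}   [S → S S]
{{{SS}}} ⇒ {{{SSS}}}   [S → S S]
{{{SSS}}} ⇒ {{{{}SS}}}   [S → { }]
{{{{}SS}}} ⇒ {{{{}{S}S}}}   [S → { S }]
{{{{}{S}S}}} ⇒ {{{{}{A}S}}}   [S → A]
{{{{}{A}S}}} ⇒ {{{{}{()}S}}}   [A → ( )]
{{{{}{()}S}}} ⇒ {{{{}{()}A}}}   [S → A]
{{{{}{()}A}}} ⇒ {{{{}{()}(S)}}}   [A → ( S )]
{{{{}{()}(S)}}} ⇒ {{{{}{()}({})}}}   [S → { }]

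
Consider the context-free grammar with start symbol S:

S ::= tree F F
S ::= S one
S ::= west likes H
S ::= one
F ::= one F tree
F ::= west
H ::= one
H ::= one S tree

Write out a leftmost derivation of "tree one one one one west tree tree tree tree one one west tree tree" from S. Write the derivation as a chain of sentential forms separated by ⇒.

S ⇒ tree F F ⇒ tree one F tree F ⇒ tree one one F tree tree F ⇒ tree one one one F tree tree tree F ⇒ tree one one one one F tree tree tree tree F ⇒ tree one one one one west tree tree tree tree F ⇒ tree one one one one west tree tree tree tree one F tree ⇒ tree one one one one west tree tree tree tree one one F tree tree ⇒ tree one one one one west tree tree tree tree one one west tree tree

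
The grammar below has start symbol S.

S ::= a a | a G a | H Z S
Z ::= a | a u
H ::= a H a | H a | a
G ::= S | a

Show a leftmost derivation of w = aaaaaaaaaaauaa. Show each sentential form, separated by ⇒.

S⇒HZS⇒aHaZS⇒aaHaaZS⇒aaaHaaaZS⇒aaaaHaaaaZS⇒aaaaHaaaaaZS⇒aaaaaaaaaaZS⇒aaaaaaaaaaauS⇒aaaaaaaaaaauaa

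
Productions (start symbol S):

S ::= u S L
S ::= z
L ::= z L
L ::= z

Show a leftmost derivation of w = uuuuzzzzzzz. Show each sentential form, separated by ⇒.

S ⇒ uSL   [S ::= u S L]
uSL ⇒ uuSLL   [S ::= u S L]
uuSLL ⇒ uuuSLLL   [S ::= u S L]
uuuSLLL ⇒ uuuuSLLLL   [S ::= u S L]
uuuuSLLLL ⇒ uuuuzLLLL   [S ::= z]
uuuuzLLLL ⇒ uuuuzzLLL   [L ::= z]
uuuuzzLLL ⇒ uuuuzzzLLL   [L ::= z L]
uuuuzzzLLL ⇒ uuuuzzzzLL   [L ::= z]
uuuuzzzzLL ⇒ uuuuzzzzzLL   [L ::= z L]
uuuuzzzzzLL ⇒ uuuuzzzzzzL   [L ::= z]
uuuuzzzzzzL ⇒ uuuuzzzzzzz   [L ::= z]

S ⇒ uSL ⇒ uuSLL ⇒ uuuSLLL ⇒ uuuuSLLLL ⇒ uuuuzLLLL ⇒ uuuuzzLLL ⇒ uuuuzzzLLL ⇒ uuuuzzzzLL ⇒ uuuuzzzzzLL ⇒ uuuuzzzzzzL ⇒ uuuuzzzzzzz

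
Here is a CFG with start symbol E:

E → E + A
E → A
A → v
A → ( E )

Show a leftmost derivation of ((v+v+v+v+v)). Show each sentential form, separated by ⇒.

E ⇒ A   [E → A]
A ⇒ (E)   [A → ( E )]
(E) ⇒ (A)   [E → A]
(A) ⇒ ((E))   [A → ( E )]
((E)) ⇒ ((E+A))   [E → E + A]
((E+A)) ⇒ ((E+A+A))   [E → E + A]
((E+A+A)) ⇒ ((E+A+A+A))   [E → E + A]
((E+A+A+A)) ⇒ ((E+A+A+A+A))   [E → E + A]
((E+A+A+A+A)) ⇒ ((A+A+A+A+A))   [E → A]
((A+A+A+A+A)) ⇒ ((v+A+A+A+A))   [A → v]
((v+A+A+A+A)) ⇒ ((v+v+A+A+A))   [A → v]
((v+v+A+A+A)) ⇒ ((v+v+v+A+A))   [A → v]
((v+v+v+A+A)) ⇒ ((v+v+v+v+A))   [A → v]
((v+v+v+v+A)) ⇒ ((v+v+v+v+v))   [A → v]

E ⇒ A ⇒ (E) ⇒ (A) ⇒ ((E)) ⇒ ((E+A)) ⇒ ((E+A+A)) ⇒ ((E+A+A+A)) ⇒ ((E+A+A+A+A)) ⇒ ((A+A+A+A+A)) ⇒ ((v+A+A+A+A)) ⇒ ((v+v+A+A+A)) ⇒ ((v+v+v+A+A)) ⇒ ((v+v+v+v+A)) ⇒ ((v+v+v+v+v))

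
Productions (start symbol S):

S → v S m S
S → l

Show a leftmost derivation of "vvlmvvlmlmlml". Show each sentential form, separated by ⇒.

S ⇒ vSmS ⇒ vvSmSmS ⇒ vvlmSmS ⇒ vvlmvSmSmS ⇒ vvlmvvSmSmSmS ⇒ vvlmvvlmSmSmS ⇒ vvlmvvlmlmSmS ⇒ vvlmvvlmlmlmS ⇒ vvlmvvlmlmlml

S ⇒ vSmS   [S → v S m S]
vSmS ⇒ vvSmSmS   [S → v S m S]
vvSmSmS ⇒ vvlmSmS   [S → l]
vvlmSmS ⇒ vvlmvSmSmS   [S → v S m S]
vvlmvSmSmS ⇒ vvlmvvSmSmSmS   [S → v S m S]
vvlmvvSmSmSmS ⇒ vvlmvvlmSmSmS   [S → l]
vvlmvvlmSmSmS ⇒ vvlmvvlmlmSmS   [S → l]
vvlmvvlmlmSmS ⇒ vvlmvvlmlmlmS   [S → l]
vvlmvvlmlmlmS ⇒ vvlmvvlmlmlml   [S → l]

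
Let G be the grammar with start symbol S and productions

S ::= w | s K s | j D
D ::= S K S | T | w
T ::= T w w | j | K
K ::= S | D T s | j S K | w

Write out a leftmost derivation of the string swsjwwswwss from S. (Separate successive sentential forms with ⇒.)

S ⇒ sKs ⇒ sDTss ⇒ sTTss ⇒ sKTss ⇒ swTss ⇒ swTwwss ⇒ swKwwss ⇒ swSwwss ⇒ swsKswwss ⇒ swsjSKswwss ⇒ swsjwKswwss ⇒ swsjwwswwss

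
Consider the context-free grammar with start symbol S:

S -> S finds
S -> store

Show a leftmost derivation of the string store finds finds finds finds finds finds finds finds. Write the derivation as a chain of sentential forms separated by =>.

S => S finds => S finds finds => S finds finds finds => S finds finds finds finds => S finds finds finds finds finds => S finds finds finds finds finds finds => S finds finds finds finds finds finds finds => S finds finds finds finds finds finds finds finds => store finds finds finds finds finds finds finds finds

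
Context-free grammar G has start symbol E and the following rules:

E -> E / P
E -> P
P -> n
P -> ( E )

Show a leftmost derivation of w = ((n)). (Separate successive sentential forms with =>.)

E => P   [E -> P]
P => (E)   [P -> ( E )]
(E) => (P)   [E -> P]
(P) => ((E))   [P -> ( E )]
((E)) => ((P))   [E -> P]
((P)) => ((n))   [P -> n]

E => P => (E) => (P) => ((E)) => ((P)) => ((n))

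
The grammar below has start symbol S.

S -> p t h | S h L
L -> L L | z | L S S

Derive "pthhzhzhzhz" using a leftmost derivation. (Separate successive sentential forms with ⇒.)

S⇒ShL⇒ShLhL⇒ShLhLhL⇒ShLhLhLhL⇒pthhLhLhLhL⇒pthhzhLhLhL⇒pthhzhzhLhL⇒pthhzhzhzhL⇒pthhzhzhzhz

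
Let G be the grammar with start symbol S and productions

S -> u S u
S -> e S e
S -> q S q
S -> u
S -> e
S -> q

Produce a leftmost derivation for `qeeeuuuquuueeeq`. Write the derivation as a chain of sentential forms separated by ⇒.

S⇒qSq⇒qeSeq⇒qeeSeeq⇒qeeeSeeeq⇒qeeeuSueeeq⇒qeeeuuSuueeeq⇒qeeeuuuSuuueeeq⇒qeeeuuuquuueeeq

S ⇒ qSq   [S -> q S q]
qSq ⇒ qeSeq   [S -> e S e]
qeSeq ⇒ qeeSeeq   [S -> e S e]
qeeSeeq ⇒ qeeeSeeeq   [S -> e S e]
qeeeSeeeq ⇒ qeeeuSueeeq   [S -> u S u]
qeeeuSueeeq ⇒ qeeeuuSuueeeq   [S -> u S u]
qeeeuuSuueeeq ⇒ qeeeuuuSuuueeeq   [S -> u S u]
qeeeuuuSuuueeeq ⇒ qeeeuuuquuueeeq   [S -> q]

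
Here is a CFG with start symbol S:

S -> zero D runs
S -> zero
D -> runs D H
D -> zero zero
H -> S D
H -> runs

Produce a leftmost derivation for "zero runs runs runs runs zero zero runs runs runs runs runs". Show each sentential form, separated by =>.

S => zero D runs => zero runs D H runs => zero runs runs D H H runs => zero runs runs runs D H H H runs => zero runs runs runs runs D H H H H runs => zero runs runs runs runs zero zero H H H H runs => zero runs runs runs runs zero zero runs H H H runs => zero runs runs runs runs zero zero runs runs H H runs => zero runs runs runs runs zero zero runs runs runs H runs => zero runs runs runs runs zero zero runs runs runs runs runs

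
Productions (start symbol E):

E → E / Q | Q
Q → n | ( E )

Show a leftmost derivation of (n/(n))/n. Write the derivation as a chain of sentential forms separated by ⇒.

E ⇒ E/Q ⇒ Q/Q ⇒ (E)/Q ⇒ (E/Q)/Q ⇒ (Q/Q)/Q ⇒ (n/Q)/Q ⇒ (n/(E))/Q ⇒ (n/(Q))/Q ⇒ (n/(n))/Q ⇒ (n/(n))/n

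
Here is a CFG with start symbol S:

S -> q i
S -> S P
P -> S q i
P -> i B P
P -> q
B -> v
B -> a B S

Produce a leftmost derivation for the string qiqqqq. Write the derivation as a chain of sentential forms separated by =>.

S => SP => SPP => SPPP => SPPPP => qiPPPP => qiqPPP => qiqqPP => qiqqqP => qiqqqq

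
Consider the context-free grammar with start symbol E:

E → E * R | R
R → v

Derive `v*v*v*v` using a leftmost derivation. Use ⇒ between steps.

E ⇒ E*R ⇒ E*R*R ⇒ E*R*R*R ⇒ R*R*R*R ⇒ v*R*R*R ⇒ v*v*R*R ⇒ v*v*v*R ⇒ v*v*v*v

E ⇒ E*R   [E → E * R]
E*R ⇒ E*R*R   [E → E * R]
E*R*R ⇒ E*R*R*R   [E → E * R]
E*R*R*R ⇒ R*R*R*R   [E → R]
R*R*R*R ⇒ v*R*R*R   [R → v]
v*R*R*R ⇒ v*v*R*R   [R → v]
v*v*R*R ⇒ v*v*v*R   [R → v]
v*v*v*R ⇒ v*v*v*v   [R → v]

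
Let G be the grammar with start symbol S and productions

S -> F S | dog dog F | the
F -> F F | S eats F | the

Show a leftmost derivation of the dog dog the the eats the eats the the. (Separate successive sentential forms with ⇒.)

S ⇒ F S   [S -> F S]
F S ⇒ F F S   [F -> F F]
F F S ⇒ the F S   [F -> the]
the F S ⇒ the S eats F S   [F -> S eats F]
the S eats F S ⇒ the dog dog F eats F S   [S -> dog dog F]
the dog dog F eats F S ⇒ the dog dog S eats F eats F S   [F -> S eats F]
the dog dog S eats F eats F S ⇒ the dog dog F S eats F eats F S   [S -> F S]
the dog dog F S eats F eats F S ⇒ the dog dog the S eats F eats F S   [F -> the]
the dog dog the S eats F eats F S ⇒ the dog dog the the eats F eats F S   [S -> the]
the dog dog the the eats F eats F S ⇒ the dog dog the the eats the eats F S   [F -> the]
the dog dog the the eats the eats F S ⇒ the dog dog the the eats the eats the S   [F -> the]
the dog dog the the eats the eats the S ⇒ the dog dog the the eats the eats the the   [S -> the]

S ⇒ F S ⇒ F F S ⇒ the F S ⇒ the S eats F S ⇒ the dog dog F eats F S ⇒ the dog dog S eats F eats F S ⇒ the dog dog F S eats F eats F S ⇒ the dog dog the S eats F eats F S ⇒ the dog dog the the eats F eats F S ⇒ the dog dog the the eats the eats F S ⇒ the dog dog the the eats the eats the S ⇒ the dog dog the the eats the eats the the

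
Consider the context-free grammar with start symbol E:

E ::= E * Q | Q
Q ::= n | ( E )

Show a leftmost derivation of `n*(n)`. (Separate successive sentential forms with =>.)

E => E*Q   [E ::= E * Q]
E*Q => Q*Q   [E ::= Q]
Q*Q => n*Q   [Q ::= n]
n*Q => n*(E)   [Q ::= ( E )]
n*(E) => n*(Q)   [E ::= Q]
n*(Q) => n*(n)   [Q ::= n]

E => E*Q => Q*Q => n*Q => n*(E) => n*(Q) => n*(n)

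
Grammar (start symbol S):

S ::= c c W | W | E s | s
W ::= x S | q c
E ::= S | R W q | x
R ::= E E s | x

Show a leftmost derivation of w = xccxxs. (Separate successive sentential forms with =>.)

S => W => xS => xccW => xccxS => xccxW => xccxxS => xccxxs

S => W   [S ::= W]
W => xS   [W ::= x S]
xS => xccW   [S ::= c c W]
xccW => xccxS   [W ::= x S]
xccxS => xccxW   [S ::= W]
xccxW => xccxxS   [W ::= x S]
xccxxS => xccxxs   [S ::= s]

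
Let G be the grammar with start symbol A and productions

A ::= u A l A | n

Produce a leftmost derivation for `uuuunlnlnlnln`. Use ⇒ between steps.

A ⇒ uAlA ⇒ uuAlAlA ⇒ uuuAlAlAlA ⇒ uuuuAlAlAlAlA ⇒ uuuunlAlAlAlA ⇒ uuuunlnlAlAlA ⇒ uuuunlnlnlAlA ⇒ uuuunlnlnlnlA ⇒ uuuunlnlnlnln

A ⇒ uAlA   [A ::= u A l A]
uAlA ⇒ uuAlAlA   [A ::= u A l A]
uuAlAlA ⇒ uuuAlAlAlA   [A ::= u A l A]
uuuAlAlAlA ⇒ uuuuAlAlAlAlA   [A ::= u A l A]
uuuuAlAlAlAlA ⇒ uuuunlAlAlAlA   [A ::= n]
uuuunlAlAlAlA ⇒ uuuunlnlAlAlA   [A ::= n]
uuuunlnlAlAlA ⇒ uuuunlnlnlAlA   [A ::= n]
uuuunlnlnlAlA ⇒ uuuunlnlnlnlA   [A ::= n]
uuuunlnlnlnlA ⇒ uuuunlnlnlnln   [A ::= n]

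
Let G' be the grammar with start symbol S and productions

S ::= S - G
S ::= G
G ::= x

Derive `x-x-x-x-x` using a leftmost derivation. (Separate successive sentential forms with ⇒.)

S⇒S-G⇒S-G-G⇒S-G-G-G⇒S-G-G-G-G⇒G-G-G-G-G⇒x-G-G-G-G⇒x-x-G-G-G⇒x-x-x-G-G⇒x-x-x-x-G⇒x-x-x-x-x

S ⇒ S-G   [S ::= S - G]
S-G ⇒ S-G-G   [S ::= S - G]
S-G-G ⇒ S-G-G-G   [S ::= S - G]
S-G-G-G ⇒ S-G-G-G-G   [S ::= S - G]
S-G-G-G-G ⇒ G-G-G-G-G   [S ::= G]
G-G-G-G-G ⇒ x-G-G-G-G   [G ::= x]
x-G-G-G-G ⇒ x-x-G-G-G   [G ::= x]
x-x-G-G-G ⇒ x-x-x-G-G   [G ::= x]
x-x-x-G-G ⇒ x-x-x-x-G   [G ::= x]
x-x-x-x-G ⇒ x-x-x-x-x   [G ::= x]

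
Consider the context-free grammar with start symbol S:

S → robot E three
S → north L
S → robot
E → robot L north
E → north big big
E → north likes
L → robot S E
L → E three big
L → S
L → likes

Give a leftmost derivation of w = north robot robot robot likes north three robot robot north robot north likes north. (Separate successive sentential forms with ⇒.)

S ⇒ north L ⇒ north robot S E ⇒ north robot robot E three E ⇒ north robot robot robot L north three E ⇒ north robot robot robot likes north three E ⇒ north robot robot robot likes north three robot L north ⇒ north robot robot robot likes north three robot robot S E north ⇒ north robot robot robot likes north three robot robot north L E north ⇒ north robot robot robot likes north three robot robot north S E north ⇒ north robot robot robot likes north three robot robot north robot E north ⇒ north robot robot robot likes north three robot robot north robot north likes north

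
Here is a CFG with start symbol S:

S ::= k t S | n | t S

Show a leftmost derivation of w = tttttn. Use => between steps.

S => tS => ttS => tttS => ttttS => tttttS => tttttn

S => tS   [S ::= t S]
tS => ttS   [S ::= t S]
ttS => tttS   [S ::= t S]
tttS => ttttS   [S ::= t S]
ttttS => tttttS   [S ::= t S]
tttttS => tttttn   [S ::= n]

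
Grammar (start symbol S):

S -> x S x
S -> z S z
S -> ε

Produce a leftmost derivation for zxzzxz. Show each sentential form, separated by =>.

S=>zSz=>zxSxz=>zxzSzxz=>zxzzxz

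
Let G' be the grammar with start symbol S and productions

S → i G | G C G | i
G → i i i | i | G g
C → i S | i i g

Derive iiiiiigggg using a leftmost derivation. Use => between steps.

S => GCG   [S → G C G]
GCG => iiiCG   [G → i i i]
iiiCG => iiiiSG   [C → i S]
iiiiSG => iiiiiG   [S → i]
iiiiiG => iiiiiGg   [G → G g]
iiiiiGg => iiiiiGgg   [G → G g]
iiiiiGgg => iiiiiGggg   [G → G g]
iiiiiGggg => iiiiiGgggg   [G → G g]
iiiiiGgggg => iiiiiigggg   [G → i]

S => GCG => iiiCG => iiiiSG => iiiiiG => iiiiiGg => iiiiiGgg => iiiiiGggg => iiiiiGgggg => iiiiiigggg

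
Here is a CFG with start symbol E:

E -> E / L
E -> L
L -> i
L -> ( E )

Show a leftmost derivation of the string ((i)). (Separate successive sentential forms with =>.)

E=>L=>(E)=>(L)=>((E))=>((L))=>((i))

E => L   [E -> L]
L => (E)   [L -> ( E )]
(E) => (L)   [E -> L]
(L) => ((E))   [L -> ( E )]
((E)) => ((L))   [E -> L]
((L)) => ((i))   [L -> i]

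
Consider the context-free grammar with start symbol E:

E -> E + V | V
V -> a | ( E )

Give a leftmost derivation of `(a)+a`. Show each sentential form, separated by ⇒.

E ⇒ E+V   [E -> E + V]
E+V ⇒ V+V   [E -> V]
V+V ⇒ (E)+V   [V -> ( E )]
(E)+V ⇒ (V)+V   [E -> V]
(V)+V ⇒ (a)+V   [V -> a]
(a)+V ⇒ (a)+a   [V -> a]

E⇒E+V⇒V+V⇒(E)+V⇒(V)+V⇒(a)+V⇒(a)+a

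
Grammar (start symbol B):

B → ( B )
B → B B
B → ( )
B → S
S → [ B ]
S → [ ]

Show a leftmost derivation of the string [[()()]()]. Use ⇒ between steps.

B ⇒ S ⇒ [B] ⇒ [BB] ⇒ [SB] ⇒ [[B]B] ⇒ [[BB]B] ⇒ [[()B]B] ⇒ [[()()]B] ⇒ [[()()]()]

B ⇒ S   [B → S]
S ⇒ [B]   [S → [ B ]]
[B] ⇒ [BB]   [B → B B]
[BB] ⇒ [SB]   [B → S]
[SB] ⇒ [[B]B]   [S → [ B ]]
[[B]B] ⇒ [[BB]B]   [B → B B]
[[BB]B] ⇒ [[()B]B]   [B → ( )]
[[()B]B] ⇒ [[()()]B]   [B → ( )]
[[()()]B] ⇒ [[()()]()]   [B → ( )]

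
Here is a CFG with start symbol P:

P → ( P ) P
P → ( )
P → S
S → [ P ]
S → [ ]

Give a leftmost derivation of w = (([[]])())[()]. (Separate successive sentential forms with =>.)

P => (P)P   [P → ( P ) P]
(P)P => ((P)P)P   [P → ( P ) P]
((P)P)P => ((S)P)P   [P → S]
((S)P)P => (([P])P)P   [S → [ P ]]
(([P])P)P => (([S])P)P   [P → S]
(([S])P)P => (([[]])P)P   [S → [ ]]
(([[]])P)P => (([[]])())P   [P → ( )]
(([[]])())P => (([[]])())S   [P → S]
(([[]])())S => (([[]])())[P]   [S → [ P ]]
(([[]])())[P] => (([[]])())[()]   [P → ( )]

P => (P)P => ((P)P)P => ((S)P)P => (([P])P)P => (([S])P)P => (([[]])P)P => (([[]])())P => (([[]])())S => (([[]])())[P] => (([[]])())[()]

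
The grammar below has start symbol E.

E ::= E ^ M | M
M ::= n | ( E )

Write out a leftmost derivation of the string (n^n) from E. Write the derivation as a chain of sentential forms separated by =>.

E => M   [E ::= M]
M => (E)   [M ::= ( E )]
(E) => (E^M)   [E ::= E ^ M]
(E^M) => (M^M)   [E ::= M]
(M^M) => (n^M)   [M ::= n]
(n^M) => (n^n)   [M ::= n]

E => M => (E) => (E^M) => (M^M) => (n^M) => (n^n)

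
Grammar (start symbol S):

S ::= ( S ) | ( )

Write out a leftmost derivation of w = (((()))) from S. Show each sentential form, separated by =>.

S => (S)   [S ::= ( S )]
(S) => ((S))   [S ::= ( S )]
((S)) => (((S)))   [S ::= ( S )]
(((S))) => (((())))   [S ::= ( )]

S=>(S)=>((S))=>(((S)))=>(((())))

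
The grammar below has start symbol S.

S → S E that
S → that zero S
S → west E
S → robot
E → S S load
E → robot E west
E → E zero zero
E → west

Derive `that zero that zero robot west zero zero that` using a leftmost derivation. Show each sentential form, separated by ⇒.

S ⇒ S E that ⇒ that zero S E that ⇒ that zero that zero S E that ⇒ that zero that zero robot E that ⇒ that zero that zero robot E zero zero that ⇒ that zero that zero robot west zero zero that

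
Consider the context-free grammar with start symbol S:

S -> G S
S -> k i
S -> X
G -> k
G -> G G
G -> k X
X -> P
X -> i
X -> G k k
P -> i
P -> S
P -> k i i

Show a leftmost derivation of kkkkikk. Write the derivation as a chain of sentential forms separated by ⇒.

S ⇒ X ⇒ Gkk ⇒ kXkk ⇒ kPkk ⇒ kSkk ⇒ kGSkk ⇒ kkSkk ⇒ kkGSkk ⇒ kkkSkk ⇒ kkkkikk

S ⇒ X   [S -> X]
X ⇒ Gkk   [X -> G k k]
Gkk ⇒ kXkk   [G -> k X]
kXkk ⇒ kPkk   [X -> P]
kPkk ⇒ kSkk   [P -> S]
kSkk ⇒ kGSkk   [S -> G S]
kGSkk ⇒ kkSkk   [G -> k]
kkSkk ⇒ kkGSkk   [S -> G S]
kkGSkk ⇒ kkkSkk   [G -> k]
kkkSkk ⇒ kkkkikk   [S -> k i]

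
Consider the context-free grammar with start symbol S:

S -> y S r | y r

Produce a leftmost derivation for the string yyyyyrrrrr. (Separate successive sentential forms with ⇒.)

S ⇒ ySr ⇒ yySrr ⇒ yyySrrr ⇒ yyyySrrrr ⇒ yyyyyrrrrr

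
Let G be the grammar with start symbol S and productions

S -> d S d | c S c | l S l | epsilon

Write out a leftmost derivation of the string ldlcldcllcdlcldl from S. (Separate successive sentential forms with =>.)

S=>lSl=>ldSdl=>ldlSldl=>ldlcScldl=>ldlclSlcldl=>ldlcldSdlcldl=>ldlcldcScdlcldl=>ldlcldclSlcdlcldl=>ldlcldcllcdlcldl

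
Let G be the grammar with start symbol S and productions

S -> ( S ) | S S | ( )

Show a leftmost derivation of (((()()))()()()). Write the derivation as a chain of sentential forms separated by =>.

S => (S)   [S -> ( S )]
(S) => (SS)   [S -> S S]
(SS) => (SSS)   [S -> S S]
(SSS) => (SSSS)   [S -> S S]
(SSSS) => ((S)SSS)   [S -> ( S )]
((S)SSS) => (((S))SSS)   [S -> ( S )]
(((S))SSS) => (((SS))SSS)   [S -> S S]
(((SS))SSS) => (((()S))SSS)   [S -> ( )]
(((()S))SSS) => (((()()))SSS)   [S -> ( )]
(((()()))SSS) => (((()()))()SS)   [S -> ( )]
(((()()))()SS) => (((()()))()()S)   [S -> ( )]
(((()()))()()S) => (((()()))()()())   [S -> ( )]

S => (S) => (SS) => (SSS) => (SSSS) => ((S)SSS) => (((S))SSS) => (((SS))SSS) => (((()S))SSS) => (((()()))SSS) => (((()()))()SS) => (((()()))()()S) => (((()()))()()())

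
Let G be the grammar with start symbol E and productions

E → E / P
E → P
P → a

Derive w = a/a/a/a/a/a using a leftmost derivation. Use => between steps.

E=>E/P=>E/P/P=>E/P/P/P=>E/P/P/P/P=>E/P/P/P/P/P=>P/P/P/P/P/P=>a/P/P/P/P/P=>a/a/P/P/P/P=>a/a/a/P/P/P=>a/a/a/a/P/P=>a/a/a/a/a/P=>a/a/a/a/a/a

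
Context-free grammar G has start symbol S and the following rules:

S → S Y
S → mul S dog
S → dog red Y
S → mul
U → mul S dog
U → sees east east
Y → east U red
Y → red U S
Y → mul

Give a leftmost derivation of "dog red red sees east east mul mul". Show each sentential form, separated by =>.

S => S Y   [S → S Y]
S Y => dog red Y Y   [S → dog red Y]
dog red Y Y => dog red red U S Y   [Y → red U S]
dog red red U S Y => dog red red sees east east S Y   [U → sees east east]
dog red red sees east east S Y => dog red red sees east east mul Y   [S → mul]
dog red red sees east east mul Y => dog red red sees east east mul mul   [Y → mul]

S => S Y => dog red Y Y => dog red red U S Y => dog red red sees east east S Y => dog red red sees east east mul Y => dog red red sees east east mul mul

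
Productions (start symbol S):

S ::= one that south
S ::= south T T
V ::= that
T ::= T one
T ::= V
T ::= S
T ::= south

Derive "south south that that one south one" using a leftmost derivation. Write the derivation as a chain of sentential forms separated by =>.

S => south T T => south T one T => south S one T => south south T T one T => south south V T one T => south south that T one T => south south that V one T => south south that that one T => south south that that one T one => south south that that one south one

S => south T T   [S ::= south T T]
south T T => south T one T   [T ::= T one]
south T one T => south S one T   [T ::= S]
south S one T => south south T T one T   [S ::= south T T]
south south T T one T => south south V T one T   [T ::= V]
south south V T one T => south south that T one T   [V ::= that]
south south that T one T => south south that V one T   [T ::= V]
south south that V one T => south south that that one T   [V ::= that]
south south that that one T => south south that that one T one   [T ::= T one]
south south that that one T one => south south that that one south one   [T ::= south]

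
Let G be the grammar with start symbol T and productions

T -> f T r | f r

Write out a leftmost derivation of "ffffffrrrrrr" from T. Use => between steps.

T => fTr   [T -> f T r]
fTr => ffTrr   [T -> f T r]
ffTrr => fffTrrr   [T -> f T r]
fffTrrr => ffffTrrrr   [T -> f T r]
ffffTrrrr => fffffTrrrrr   [T -> f T r]
fffffTrrrrr => ffffffrrrrrr   [T -> f r]

T => fTr => ffTrr => fffTrrr => ffffTrrrr => fffffTrrrrr => ffffffrrrrrr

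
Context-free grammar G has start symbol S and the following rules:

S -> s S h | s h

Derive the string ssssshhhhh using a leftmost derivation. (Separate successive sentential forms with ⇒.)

S ⇒ sSh   [S -> s S h]
sSh ⇒ ssShh   [S -> s S h]
ssShh ⇒ sssShhh   [S -> s S h]
sssShhh ⇒ ssssShhhh   [S -> s S h]
ssssShhhh ⇒ ssssshhhhh   [S -> s h]

S ⇒ sSh ⇒ ssShh ⇒ sssShhh ⇒ ssssShhhh ⇒ ssssshhhhh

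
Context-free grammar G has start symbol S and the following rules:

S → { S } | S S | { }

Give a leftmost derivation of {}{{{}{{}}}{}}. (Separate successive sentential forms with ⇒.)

S ⇒ SS ⇒ {}S ⇒ {}{S} ⇒ {}{SS} ⇒ {}{{S}S} ⇒ {}{{SS}S} ⇒ {}{{{}S}S} ⇒ {}{{{}{S}}S} ⇒ {}{{{}{{}}}S} ⇒ {}{{{}{{}}}{}}

S ⇒ SS   [S → S S]
SS ⇒ {}S   [S → { }]
{}S ⇒ {}{S}   [S → { S }]
{}{S} ⇒ {}{SS}   [S → S S]
{}{SS} ⇒ {}{{S}S}   [S → { S }]
{}{{S}S} ⇒ {}{{SS}S}   [S → S S]
{}{{SS}S} ⇒ {}{{{}S}S}   [S → { }]
{}{{{}S}S} ⇒ {}{{{}{S}}S}   [S → { S }]
{}{{{}{S}}S} ⇒ {}{{{}{{}}}S}   [S → { }]
{}{{{}{{}}}S} ⇒ {}{{{}{{}}}{}}   [S → { }]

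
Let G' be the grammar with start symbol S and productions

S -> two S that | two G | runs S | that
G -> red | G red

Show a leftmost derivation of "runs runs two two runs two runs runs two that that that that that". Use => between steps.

S => runs S => runs runs S => runs runs two S that => runs runs two two S that that => runs runs two two runs S that that => runs runs two two runs two S that that that => runs runs two two runs two runs S that that that => runs runs two two runs two runs runs S that that that => runs runs two two runs two runs runs two S that that that that => runs runs two two runs two runs runs two that that that that that

S => runs S   [S -> runs S]
runs S => runs runs S   [S -> runs S]
runs runs S => runs runs two S that   [S -> two S that]
runs runs two S that => runs runs two two S that that   [S -> two S that]
runs runs two two S that that => runs runs two two runs S that that   [S -> runs S]
runs runs two two runs S that that => runs runs two two runs two S that that that   [S -> two S that]
runs runs two two runs two S that that that => runs runs two two runs two runs S that that that   [S -> runs S]
runs runs two two runs two runs S that that that => runs runs two two runs two runs runs S that that that   [S -> runs S]
runs runs two two runs two runs runs S that that that => runs runs two two runs two runs runs two S that that that that   [S -> two S that]
runs runs two two runs two runs runs two S that that that that => runs runs two two runs two runs runs two that that that that that   [S -> that]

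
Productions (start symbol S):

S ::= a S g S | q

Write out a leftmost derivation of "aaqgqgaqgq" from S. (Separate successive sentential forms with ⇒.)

S ⇒ aSgS ⇒ aaSgSgS ⇒ aaqgSgS ⇒ aaqgqgS ⇒ aaqgqgaSgS ⇒ aaqgqgaqgS ⇒ aaqgqgaqgq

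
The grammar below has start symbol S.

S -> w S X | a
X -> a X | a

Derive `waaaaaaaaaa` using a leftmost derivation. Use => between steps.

S => wSX => waX => waaX => waaaX => waaaaX => waaaaaX => waaaaaaX => waaaaaaaX => waaaaaaaaX => waaaaaaaaaX => waaaaaaaaaa

S => wSX   [S -> w S X]
wSX => waX   [S -> a]
waX => waaX   [X -> a X]
waaX => waaaX   [X -> a X]
waaaX => waaaaX   [X -> a X]
waaaaX => waaaaaX   [X -> a X]
waaaaaX => waaaaaaX   [X -> a X]
waaaaaaX => waaaaaaaX   [X -> a X]
waaaaaaaX => waaaaaaaaX   [X -> a X]
waaaaaaaaX => waaaaaaaaaX   [X -> a X]
waaaaaaaaaX => waaaaaaaaaa   [X -> a]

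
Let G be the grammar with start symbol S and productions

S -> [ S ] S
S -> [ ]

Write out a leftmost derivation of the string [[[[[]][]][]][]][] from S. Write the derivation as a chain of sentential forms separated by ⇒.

S ⇒ [S]S ⇒ [[S]S]S ⇒ [[[S]S]S]S ⇒ [[[[S]S]S]S]S ⇒ [[[[[]]S]S]S]S ⇒ [[[[[]][]]S]S]S ⇒ [[[[[]][]][]]S]S ⇒ [[[[[]][]][]][]]S ⇒ [[[[[]][]][]][]][]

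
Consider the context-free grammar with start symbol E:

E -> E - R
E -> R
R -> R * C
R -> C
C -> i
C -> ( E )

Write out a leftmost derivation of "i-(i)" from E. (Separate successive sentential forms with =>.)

E => E-R   [E -> E - R]
E-R => R-R   [E -> R]
R-R => C-R   [R -> C]
C-R => i-R   [C -> i]
i-R => i-C   [R -> C]
i-C => i-(E)   [C -> ( E )]
i-(E) => i-(R)   [E -> R]
i-(R) => i-(C)   [R -> C]
i-(C) => i-(i)   [C -> i]

E => E-R => R-R => C-R => i-R => i-C => i-(E) => i-(R) => i-(C) => i-(i)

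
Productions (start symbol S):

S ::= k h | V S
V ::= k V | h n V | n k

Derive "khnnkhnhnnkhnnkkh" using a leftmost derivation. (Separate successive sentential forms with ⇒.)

S ⇒ VS ⇒ kVS ⇒ khnVS ⇒ khnnkS ⇒ khnnkVS ⇒ khnnkhnVS ⇒ khnnkhnhnVS ⇒ khnnkhnhnnkS ⇒ khnnkhnhnnkVS ⇒ khnnkhnhnnkhnVS ⇒ khnnkhnhnnkhnnkS ⇒ khnnkhnhnnkhnnkkh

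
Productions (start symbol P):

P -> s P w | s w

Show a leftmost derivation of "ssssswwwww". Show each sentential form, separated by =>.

P=>sPw=>ssPww=>sssPwww=>ssssPwwww=>ssssswwwww

P => sPw   [P -> s P w]
sPw => ssPww   [P -> s P w]
ssPww => sssPwww   [P -> s P w]
sssPwww => ssssPwwww   [P -> s P w]
ssssPwwww => ssssswwwww   [P -> s w]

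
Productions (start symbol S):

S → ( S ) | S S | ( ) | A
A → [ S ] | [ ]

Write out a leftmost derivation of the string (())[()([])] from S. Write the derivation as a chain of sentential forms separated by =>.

S=>SS=>(S)S=>(())S=>(())A=>(())[S]=>(())[SS]=>(())[()S]=>(())[()(S)]=>(())[()(A)]=>(())[()([])]

S => SS   [S → S S]
SS => (S)S   [S → ( S )]
(S)S => (())S   [S → ( )]
(())S => (())A   [S → A]
(())A => (())[S]   [A → [ S ]]
(())[S] => (())[SS]   [S → S S]
(())[SS] => (())[()S]   [S → ( )]
(())[()S] => (())[()(S)]   [S → ( S )]
(())[()(S)] => (())[()(A)]   [S → A]
(())[()(A)] => (())[()([])]   [A → [ ]]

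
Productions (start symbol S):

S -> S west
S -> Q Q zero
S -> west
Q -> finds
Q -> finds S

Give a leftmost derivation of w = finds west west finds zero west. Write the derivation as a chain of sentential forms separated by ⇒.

S ⇒ S west   [S -> S west]
S west ⇒ Q Q zero west   [S -> Q Q zero]
Q Q zero west ⇒ finds S Q zero west   [Q -> finds S]
finds S Q zero west ⇒ finds S west Q zero west   [S -> S west]
finds S west Q zero west ⇒ finds west west Q zero west   [S -> west]
finds west west Q zero west ⇒ finds west west finds zero west   [Q -> finds]

S ⇒ S west ⇒ Q Q zero west ⇒ finds S Q zero west ⇒ finds S west Q zero west ⇒ finds west west Q zero west ⇒ finds west west finds zero west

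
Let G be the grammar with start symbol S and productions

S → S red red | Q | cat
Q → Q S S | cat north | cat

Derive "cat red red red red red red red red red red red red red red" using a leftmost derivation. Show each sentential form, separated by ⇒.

S ⇒ S red red   [S → S red red]
S red red ⇒ S red red red red   [S → S red red]
S red red red red ⇒ S red red red red red red   [S → S red red]
S red red red red red red ⇒ S red red red red red red red red   [S → S red red]
S red red red red red red red red ⇒ S red red red red red red red red red red   [S → S red red]
S red red red red red red red red red red ⇒ S red red red red red red red red red red red red   [S → S red red]
S red red red red red red red red red red red red ⇒ S red red red red red red red red red red red red red red   [S → S red red]
S red red red red red red red red red red red red red red ⇒ cat red red red red red red red red red red red red red red   [S → cat]

S ⇒ S red red ⇒ S red red red red ⇒ S red red red red red red ⇒ S red red red red red red red red ⇒ S red red red red red red red red red red ⇒ S red red red red red red red red red red red red ⇒ S red red red red red red red red red red red red red red ⇒ cat red red red red red red red red red red red red red red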